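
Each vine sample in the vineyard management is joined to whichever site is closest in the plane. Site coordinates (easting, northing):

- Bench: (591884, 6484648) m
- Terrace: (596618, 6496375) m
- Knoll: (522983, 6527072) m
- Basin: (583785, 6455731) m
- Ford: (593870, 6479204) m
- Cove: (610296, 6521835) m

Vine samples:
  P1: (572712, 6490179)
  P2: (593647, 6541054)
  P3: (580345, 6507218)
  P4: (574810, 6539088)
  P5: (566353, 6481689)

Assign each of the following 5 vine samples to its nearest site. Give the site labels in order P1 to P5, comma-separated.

Bench, Cove, Terrace, Cove, Bench

P1 → Bench (d²=398157545.00)
P2 → Cove (d²=646559162.00)
P3 → Terrace (d²=382381178.00)
P4 → Cove (d²=1556922205.00)
P5 → Bench (d²=660587642.00)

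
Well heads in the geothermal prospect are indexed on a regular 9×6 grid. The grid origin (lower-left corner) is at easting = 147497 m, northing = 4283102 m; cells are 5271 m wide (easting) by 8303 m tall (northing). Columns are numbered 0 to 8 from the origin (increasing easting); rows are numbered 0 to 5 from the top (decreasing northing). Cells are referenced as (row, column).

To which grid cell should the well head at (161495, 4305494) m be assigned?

(3, 2)

Column index: ⌊(161495 − 147497) / 5271⌋ = ⌊2.656⌋ = 2
Row offset from origin: ⌊(4305494 − 4283102) / 8303⌋ = ⌊2.697⌋ = 2 → row 3 (counted from top)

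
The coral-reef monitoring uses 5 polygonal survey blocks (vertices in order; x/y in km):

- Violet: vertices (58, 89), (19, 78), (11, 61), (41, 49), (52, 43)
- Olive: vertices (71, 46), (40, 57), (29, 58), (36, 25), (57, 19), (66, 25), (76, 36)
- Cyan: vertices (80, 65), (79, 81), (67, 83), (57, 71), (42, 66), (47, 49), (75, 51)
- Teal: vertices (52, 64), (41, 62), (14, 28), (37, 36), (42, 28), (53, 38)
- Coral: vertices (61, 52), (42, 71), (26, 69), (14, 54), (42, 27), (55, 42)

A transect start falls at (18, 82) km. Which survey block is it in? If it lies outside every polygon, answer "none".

none

Cast a ray rightward from (18, 82). For each polygon, the edges (by vertex number in listed order) whose endpoints lie on opposite sides of y = 82, where each meets that height, and whether that is right or left of the point:
Violet: 1–2 at x≈33.2 (right), 5–1 at x≈57.1 (right) → 2 crossings.
Olive: no edge straddles that height → 0 crossings.
Cyan: 2–3 at x≈73.0 (right), 3–4 at x≈66.2 (right) → 2 crossings.
Teal: no edge straddles that height → 0 crossings.
Coral: no edge straddles that height → 0 crossings.
All counts are even, so the point lies outside every listed polygon.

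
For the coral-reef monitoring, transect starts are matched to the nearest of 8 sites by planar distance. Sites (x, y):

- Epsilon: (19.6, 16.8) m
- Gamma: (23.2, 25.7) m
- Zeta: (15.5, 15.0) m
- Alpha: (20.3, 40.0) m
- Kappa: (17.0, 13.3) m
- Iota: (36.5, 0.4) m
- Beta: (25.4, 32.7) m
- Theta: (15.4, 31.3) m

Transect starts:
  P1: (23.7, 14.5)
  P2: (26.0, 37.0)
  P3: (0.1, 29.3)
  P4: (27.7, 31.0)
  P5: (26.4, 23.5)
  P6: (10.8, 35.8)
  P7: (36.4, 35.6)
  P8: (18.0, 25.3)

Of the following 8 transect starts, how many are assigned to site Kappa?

0

P1 → Epsilon
P2 → Beta
P3 → Theta
P4 → Beta
P5 → Gamma
P6 → Theta
P7 → Beta
P8 → Gamma
0 of the 8 go to Kappa.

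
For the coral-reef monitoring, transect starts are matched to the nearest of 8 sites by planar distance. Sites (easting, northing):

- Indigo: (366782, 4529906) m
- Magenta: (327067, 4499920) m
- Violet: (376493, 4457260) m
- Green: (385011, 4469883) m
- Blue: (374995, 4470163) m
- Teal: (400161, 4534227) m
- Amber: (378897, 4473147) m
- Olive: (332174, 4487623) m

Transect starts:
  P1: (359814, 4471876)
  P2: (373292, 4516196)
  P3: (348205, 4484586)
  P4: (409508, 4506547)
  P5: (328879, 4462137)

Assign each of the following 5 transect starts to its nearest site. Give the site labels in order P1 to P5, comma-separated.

P1 → Blue (d²=233397130.00)
P2 → Indigo (d²=230344200.00)
P3 → Olive (d²=266216330.00)
P4 → Teal (d²=853548809.00)
P5 → Olive (d²=660393221.00)

Blue, Indigo, Olive, Teal, Olive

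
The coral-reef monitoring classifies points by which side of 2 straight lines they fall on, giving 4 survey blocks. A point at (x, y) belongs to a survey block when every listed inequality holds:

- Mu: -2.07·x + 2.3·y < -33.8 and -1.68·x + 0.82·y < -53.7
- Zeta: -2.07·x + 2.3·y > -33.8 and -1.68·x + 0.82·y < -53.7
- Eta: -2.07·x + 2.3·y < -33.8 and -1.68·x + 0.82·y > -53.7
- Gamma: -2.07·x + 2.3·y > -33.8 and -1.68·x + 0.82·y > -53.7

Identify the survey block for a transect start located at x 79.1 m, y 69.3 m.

-2.07·79.1 + 2.3·69.3 = -4.347, which is > -33.8
-1.68·79.1 + 0.82·69.3 = -76.062, which is < -53.7
This sign pattern matches Zeta.

Zeta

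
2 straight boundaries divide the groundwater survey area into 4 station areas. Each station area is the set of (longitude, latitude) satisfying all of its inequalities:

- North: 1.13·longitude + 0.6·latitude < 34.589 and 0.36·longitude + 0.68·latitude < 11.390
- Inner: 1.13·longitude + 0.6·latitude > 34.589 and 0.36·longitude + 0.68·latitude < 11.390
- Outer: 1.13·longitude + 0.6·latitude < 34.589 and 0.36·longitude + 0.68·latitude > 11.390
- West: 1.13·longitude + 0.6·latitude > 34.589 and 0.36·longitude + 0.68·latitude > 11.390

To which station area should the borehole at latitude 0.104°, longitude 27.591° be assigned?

1.13·27.591 + 0.6·0.104 = 31.240, which is < 34.589
0.36·27.591 + 0.68·0.104 = 10.003, which is < 11.390
This sign pattern matches North.

North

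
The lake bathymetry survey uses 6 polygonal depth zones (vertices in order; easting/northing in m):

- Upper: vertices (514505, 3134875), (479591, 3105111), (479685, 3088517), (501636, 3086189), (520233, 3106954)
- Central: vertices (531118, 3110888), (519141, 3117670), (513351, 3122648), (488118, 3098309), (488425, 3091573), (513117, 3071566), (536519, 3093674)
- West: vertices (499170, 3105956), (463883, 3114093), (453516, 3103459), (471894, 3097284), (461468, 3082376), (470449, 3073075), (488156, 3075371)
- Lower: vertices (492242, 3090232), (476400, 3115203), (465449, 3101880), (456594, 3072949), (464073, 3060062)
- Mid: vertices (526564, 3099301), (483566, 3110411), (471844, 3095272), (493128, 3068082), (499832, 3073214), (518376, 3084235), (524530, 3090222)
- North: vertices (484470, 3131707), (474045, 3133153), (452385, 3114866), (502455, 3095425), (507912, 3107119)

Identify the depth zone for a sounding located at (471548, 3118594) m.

Cast a ray rightward from (471548, 3118594). For each polygon, the edges (by vertex number in listed order) whose endpoints lie on opposite sides of northing = 3118594, where each meets that height, and whether that is right or left of the point:
Upper: 1–2 at easting≈495406.9 (right), 5–1 at easting≈517845.1 (right) → 2 crossings.
Central: 2–3 at easting≈518066.3 (right), 3–4 at easting≈509148.1 (right) → 2 crossings.
West: no edge straddles that height → 0 crossings.
Lower: no edge straddles that height → 0 crossings.
Mid: no edge straddles that height → 0 crossings.
North: 2–3 at easting≈456800.6 (left), 5–1 at easting≈496971.8 (right) → 1 crossing.
Only North has an odd count, so the point is inside North.

North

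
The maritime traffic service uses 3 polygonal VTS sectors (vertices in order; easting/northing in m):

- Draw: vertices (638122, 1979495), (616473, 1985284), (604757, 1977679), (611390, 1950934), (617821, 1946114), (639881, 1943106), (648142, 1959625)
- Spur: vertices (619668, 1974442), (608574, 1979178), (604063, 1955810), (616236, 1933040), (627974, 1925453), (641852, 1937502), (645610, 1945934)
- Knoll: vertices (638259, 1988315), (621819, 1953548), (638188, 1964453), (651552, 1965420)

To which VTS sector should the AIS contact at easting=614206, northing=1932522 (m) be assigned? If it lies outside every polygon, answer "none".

none

Cast a ray rightward from (614206, 1932522). For each polygon, the edges (by vertex number in listed order) whose endpoints lie on opposite sides of northing = 1932522, where each meets that height, and whether that is right or left of the point:
Draw: no edge straddles that height → 0 crossings.
Spur: 4–5 at easting≈617037.4 (right), 5–6 at easting≈636116.1 (right) → 2 crossings.
Knoll: no edge straddles that height → 0 crossings.
All counts are even, so the point lies outside every listed polygon.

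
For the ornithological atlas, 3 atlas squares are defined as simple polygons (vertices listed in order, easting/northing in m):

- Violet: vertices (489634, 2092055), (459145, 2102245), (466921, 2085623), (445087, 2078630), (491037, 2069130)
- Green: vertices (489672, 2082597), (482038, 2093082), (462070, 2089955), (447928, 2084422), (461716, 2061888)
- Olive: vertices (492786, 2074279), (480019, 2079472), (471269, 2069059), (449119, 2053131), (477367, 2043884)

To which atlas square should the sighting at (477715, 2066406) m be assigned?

Olive

Cast a ray rightward from (477715, 2066406). For each polygon, the edges (by vertex number in listed order) whose endpoints lie on opposite sides of northing = 2066406, where each meets that height, and whether that is right or left of the point:
Violet: no edge straddles that height → 0 crossings.
Green: 4–5 at easting≈458951.5 (left), 5–1 at easting≈467815.0 (left) → 0 crossings.
Olive: 3–4 at easting≈467579.7 (left), 5–1 at easting≈488792.1 (right) → 1 crossing.
Only Olive has an odd count, so the point is inside Olive.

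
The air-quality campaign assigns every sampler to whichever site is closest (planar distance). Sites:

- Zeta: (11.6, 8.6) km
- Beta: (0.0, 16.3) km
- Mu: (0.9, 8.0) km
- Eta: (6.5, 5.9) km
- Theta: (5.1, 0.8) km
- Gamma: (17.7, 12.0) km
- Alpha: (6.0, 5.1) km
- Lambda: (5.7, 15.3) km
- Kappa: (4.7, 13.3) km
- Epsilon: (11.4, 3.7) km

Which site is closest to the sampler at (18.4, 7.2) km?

Gamma

Squared distances to each site:
Zeta: 48.200; Beta: 421.370; Mu: 306.890; Eta: 143.300; Theta: 217.850; Gamma: 23.530; Alpha: 158.170; Lambda: 226.900; Kappa: 224.900; Epsilon: 61.250.
Minimum at Gamma.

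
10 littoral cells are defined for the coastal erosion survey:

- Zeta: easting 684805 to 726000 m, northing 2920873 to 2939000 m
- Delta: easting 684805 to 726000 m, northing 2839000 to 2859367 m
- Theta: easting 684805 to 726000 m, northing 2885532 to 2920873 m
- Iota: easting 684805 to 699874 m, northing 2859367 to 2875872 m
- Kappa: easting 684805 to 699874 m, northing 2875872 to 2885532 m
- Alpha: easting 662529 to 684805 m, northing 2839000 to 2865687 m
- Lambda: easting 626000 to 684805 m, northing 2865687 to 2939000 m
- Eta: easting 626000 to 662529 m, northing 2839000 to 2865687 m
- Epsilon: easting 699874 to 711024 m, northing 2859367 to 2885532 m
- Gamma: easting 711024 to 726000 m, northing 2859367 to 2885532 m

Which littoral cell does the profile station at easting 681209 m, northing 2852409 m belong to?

The point has easting = 681209 and northing = 2852409.
Only Alpha satisfies 662529 ≤ easting ≤ 684805 and 2839000 ≤ northing ≤ 2865687.

Alpha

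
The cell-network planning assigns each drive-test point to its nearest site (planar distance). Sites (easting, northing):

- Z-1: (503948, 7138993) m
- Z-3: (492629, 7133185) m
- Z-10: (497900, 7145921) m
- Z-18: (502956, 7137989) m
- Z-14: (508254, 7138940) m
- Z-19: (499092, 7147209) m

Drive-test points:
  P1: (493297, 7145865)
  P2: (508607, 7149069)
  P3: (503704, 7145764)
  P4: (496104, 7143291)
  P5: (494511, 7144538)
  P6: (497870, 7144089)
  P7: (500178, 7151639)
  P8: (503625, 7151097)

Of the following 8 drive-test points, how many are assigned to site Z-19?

4

P1 → Z-10
P2 → Z-19
P3 → Z-19
P4 → Z-10
P5 → Z-10
P6 → Z-10
P7 → Z-19
P8 → Z-19
4 of the 8 go to Z-19.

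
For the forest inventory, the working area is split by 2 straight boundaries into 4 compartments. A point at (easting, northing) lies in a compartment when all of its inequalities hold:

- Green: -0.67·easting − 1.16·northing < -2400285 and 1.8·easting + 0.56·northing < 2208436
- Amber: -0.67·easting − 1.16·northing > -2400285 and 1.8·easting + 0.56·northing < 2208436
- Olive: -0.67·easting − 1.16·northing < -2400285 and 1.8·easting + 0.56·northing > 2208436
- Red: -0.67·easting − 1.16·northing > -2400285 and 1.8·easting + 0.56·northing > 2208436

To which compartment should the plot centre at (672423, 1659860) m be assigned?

Amber

-0.67·672423 − 1.16·1659860 = -2375961.010, which is > -2400285
1.8·672423 + 0.56·1659860 = 2139883.000, which is < 2208436
This sign pattern matches Amber.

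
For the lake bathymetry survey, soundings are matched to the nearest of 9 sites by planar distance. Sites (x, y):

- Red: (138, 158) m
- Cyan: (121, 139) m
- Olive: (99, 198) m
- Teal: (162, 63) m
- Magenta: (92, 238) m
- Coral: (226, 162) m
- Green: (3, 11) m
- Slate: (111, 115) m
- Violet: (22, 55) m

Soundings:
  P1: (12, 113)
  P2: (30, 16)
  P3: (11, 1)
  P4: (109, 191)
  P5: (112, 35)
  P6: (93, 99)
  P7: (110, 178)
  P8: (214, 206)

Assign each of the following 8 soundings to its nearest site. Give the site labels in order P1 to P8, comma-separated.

Violet, Green, Green, Olive, Teal, Slate, Olive, Coral

P1 → Violet (d²=3464.00)
P2 → Green (d²=754.00)
P3 → Green (d²=164.00)
P4 → Olive (d²=149.00)
P5 → Teal (d²=3284.00)
P6 → Slate (d²=580.00)
P7 → Olive (d²=521.00)
P8 → Coral (d²=2080.00)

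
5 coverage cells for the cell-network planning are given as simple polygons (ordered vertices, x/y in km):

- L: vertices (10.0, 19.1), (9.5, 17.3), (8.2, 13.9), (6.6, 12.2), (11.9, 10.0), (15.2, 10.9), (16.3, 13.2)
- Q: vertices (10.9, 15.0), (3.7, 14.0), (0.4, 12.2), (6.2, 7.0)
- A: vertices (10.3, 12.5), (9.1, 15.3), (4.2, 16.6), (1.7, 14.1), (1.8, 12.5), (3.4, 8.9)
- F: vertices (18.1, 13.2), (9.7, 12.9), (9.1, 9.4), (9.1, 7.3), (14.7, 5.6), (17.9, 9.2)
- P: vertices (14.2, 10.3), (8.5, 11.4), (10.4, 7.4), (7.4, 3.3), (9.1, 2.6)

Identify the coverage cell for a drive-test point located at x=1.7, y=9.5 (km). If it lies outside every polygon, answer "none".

none

Cast a ray rightward from (1.7, 9.5). For each polygon, the edges (by vertex number in listed order) whose endpoints lie on opposite sides of y = 9.5, where each meets that height, and whether that is right or left of the point:
L: no edge straddles that height → 0 crossings.
Q: 3–4 at x≈3.41 (right), 4–1 at x≈7.67 (right) → 2 crossings.
A: 5–6 at x≈3.13 (right), 6–1 at x≈4.55 (right) → 2 crossings.
F: 2–3 at x≈9.12 (right), 6–1 at x≈17.91 (right) → 2 crossings.
P: 2–3 at x≈9.40 (right), 5–1 at x≈13.67 (right) → 2 crossings.
All counts are even, so the point lies outside every listed polygon.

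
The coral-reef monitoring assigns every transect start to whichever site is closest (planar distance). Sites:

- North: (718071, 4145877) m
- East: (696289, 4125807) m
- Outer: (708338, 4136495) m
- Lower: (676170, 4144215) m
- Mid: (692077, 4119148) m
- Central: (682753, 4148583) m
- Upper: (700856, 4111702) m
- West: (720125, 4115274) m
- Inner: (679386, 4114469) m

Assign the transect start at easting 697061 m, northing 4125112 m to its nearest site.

Squared distances to each site:
North: 872605325.000; East: 1079009.000; Outer: 256743418.000; Lower: 801358490.000; Mid: 60409552.000; Central: 755606705.000; Upper: 194230125.000; West: 628734340.000; Inner: 425679074.000.
Minimum at East.

East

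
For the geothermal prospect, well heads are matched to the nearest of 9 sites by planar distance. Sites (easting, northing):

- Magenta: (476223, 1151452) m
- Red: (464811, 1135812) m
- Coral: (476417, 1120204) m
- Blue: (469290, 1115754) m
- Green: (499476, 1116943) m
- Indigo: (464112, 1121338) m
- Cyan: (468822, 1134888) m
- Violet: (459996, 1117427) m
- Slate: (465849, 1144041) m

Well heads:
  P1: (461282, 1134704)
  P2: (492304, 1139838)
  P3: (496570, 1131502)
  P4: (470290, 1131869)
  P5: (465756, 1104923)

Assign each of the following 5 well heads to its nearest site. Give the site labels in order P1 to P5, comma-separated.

Red, Magenta, Green, Cyan, Blue

P1 → Red (d²=13681505.00)
P2 → Magenta (d²=393483557.00)
P3 → Green (d²=220409317.00)
P4 → Cyan (d²=11269385.00)
P5 → Blue (d²=129799717.00)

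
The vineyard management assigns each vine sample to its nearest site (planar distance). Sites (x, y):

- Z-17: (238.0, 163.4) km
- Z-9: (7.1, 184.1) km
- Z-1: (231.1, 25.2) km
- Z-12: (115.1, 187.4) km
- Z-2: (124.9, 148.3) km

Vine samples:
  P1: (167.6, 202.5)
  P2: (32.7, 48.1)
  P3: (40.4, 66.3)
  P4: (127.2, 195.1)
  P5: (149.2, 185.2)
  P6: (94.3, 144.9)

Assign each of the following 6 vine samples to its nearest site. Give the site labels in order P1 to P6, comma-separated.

P1 → Z-12 (d²=2984.26)
P2 → Z-2 (d²=18540.88)
P3 → Z-2 (d²=13864.25)
P4 → Z-12 (d²=205.70)
P5 → Z-12 (d²=1167.65)
P6 → Z-2 (d²=947.92)

Z-12, Z-2, Z-2, Z-12, Z-12, Z-2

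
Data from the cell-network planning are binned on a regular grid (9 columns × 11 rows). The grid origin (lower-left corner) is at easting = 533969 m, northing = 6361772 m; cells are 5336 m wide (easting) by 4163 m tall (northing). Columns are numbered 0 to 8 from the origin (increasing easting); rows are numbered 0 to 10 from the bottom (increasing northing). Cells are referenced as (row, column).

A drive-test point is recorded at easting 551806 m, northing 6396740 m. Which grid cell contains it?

Column index: ⌊(551806 − 533969) / 5336⌋ = ⌊3.343⌋ = 3
Row offset from origin: ⌊(6396740 − 6361772) / 4163⌋ = ⌊8.400⌋ = 8 → row 8

(8, 3)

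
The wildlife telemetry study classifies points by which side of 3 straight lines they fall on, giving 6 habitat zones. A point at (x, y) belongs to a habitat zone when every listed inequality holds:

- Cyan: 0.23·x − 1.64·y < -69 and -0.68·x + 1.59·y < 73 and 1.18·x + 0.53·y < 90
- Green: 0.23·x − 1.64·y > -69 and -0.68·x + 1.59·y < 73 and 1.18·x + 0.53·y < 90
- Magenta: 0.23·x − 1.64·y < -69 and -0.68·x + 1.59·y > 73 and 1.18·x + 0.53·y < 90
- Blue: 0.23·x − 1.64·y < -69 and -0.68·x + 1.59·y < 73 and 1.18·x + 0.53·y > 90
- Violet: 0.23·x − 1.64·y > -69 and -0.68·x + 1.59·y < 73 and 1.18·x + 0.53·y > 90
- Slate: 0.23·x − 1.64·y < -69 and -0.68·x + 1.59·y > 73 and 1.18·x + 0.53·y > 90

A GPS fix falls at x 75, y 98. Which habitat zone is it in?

Slate

0.23·75 − 1.64·98 = -143.470, which is < -69
-0.68·75 + 1.59·98 = 104.820, which is > 73
1.18·75 + 0.53·98 = 140.440, which is > 90
This sign pattern matches Slate.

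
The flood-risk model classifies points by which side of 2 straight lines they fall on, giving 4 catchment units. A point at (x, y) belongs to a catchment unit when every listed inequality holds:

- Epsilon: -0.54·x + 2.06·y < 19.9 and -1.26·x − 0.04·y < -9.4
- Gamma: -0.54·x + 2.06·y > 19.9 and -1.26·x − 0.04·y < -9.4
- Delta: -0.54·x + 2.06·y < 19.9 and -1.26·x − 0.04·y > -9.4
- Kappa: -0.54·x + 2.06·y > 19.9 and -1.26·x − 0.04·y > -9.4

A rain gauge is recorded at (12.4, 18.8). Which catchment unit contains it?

Gamma

-0.54·12.4 + 2.06·18.8 = 32.032, which is > 19.9
-1.26·12.4 − 0.04·18.8 = -16.376, which is < -9.4
This sign pattern matches Gamma.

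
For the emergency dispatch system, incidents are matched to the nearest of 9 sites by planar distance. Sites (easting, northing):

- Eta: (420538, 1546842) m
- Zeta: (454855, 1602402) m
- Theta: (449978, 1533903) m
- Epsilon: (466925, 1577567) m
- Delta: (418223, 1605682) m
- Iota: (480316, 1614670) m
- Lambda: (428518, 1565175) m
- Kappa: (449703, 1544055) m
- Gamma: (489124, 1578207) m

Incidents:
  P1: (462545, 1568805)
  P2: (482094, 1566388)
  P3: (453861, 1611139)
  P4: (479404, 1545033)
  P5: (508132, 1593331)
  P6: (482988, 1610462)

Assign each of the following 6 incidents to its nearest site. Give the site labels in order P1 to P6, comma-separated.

Epsilon, Gamma, Zeta, Kappa, Gamma, Iota

P1 → Epsilon (d²=95957044.00)
P2 → Gamma (d²=189109661.00)
P3 → Zeta (d²=77323205.00)
P4 → Kappa (d²=883105885.00)
P5 → Gamma (d²=590039440.00)
P6 → Iota (d²=24846848.00)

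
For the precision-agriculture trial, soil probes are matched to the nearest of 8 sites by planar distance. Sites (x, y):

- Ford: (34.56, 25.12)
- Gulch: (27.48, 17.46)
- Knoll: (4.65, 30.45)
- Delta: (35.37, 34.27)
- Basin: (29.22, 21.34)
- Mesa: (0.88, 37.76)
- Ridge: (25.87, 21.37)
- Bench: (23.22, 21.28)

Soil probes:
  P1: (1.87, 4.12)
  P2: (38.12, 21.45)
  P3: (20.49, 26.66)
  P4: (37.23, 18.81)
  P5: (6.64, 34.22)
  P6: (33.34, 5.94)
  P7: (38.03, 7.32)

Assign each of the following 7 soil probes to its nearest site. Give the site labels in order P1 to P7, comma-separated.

Knoll, Ford, Bench, Ford, Knoll, Gulch, Gulch

P1 → Knoll (d²=701.00)
P2 → Ford (d²=26.14)
P3 → Bench (d²=36.40)
P4 → Ford (d²=46.95)
P5 → Knoll (d²=18.17)
P6 → Gulch (d²=167.05)
P7 → Gulch (d²=214.12)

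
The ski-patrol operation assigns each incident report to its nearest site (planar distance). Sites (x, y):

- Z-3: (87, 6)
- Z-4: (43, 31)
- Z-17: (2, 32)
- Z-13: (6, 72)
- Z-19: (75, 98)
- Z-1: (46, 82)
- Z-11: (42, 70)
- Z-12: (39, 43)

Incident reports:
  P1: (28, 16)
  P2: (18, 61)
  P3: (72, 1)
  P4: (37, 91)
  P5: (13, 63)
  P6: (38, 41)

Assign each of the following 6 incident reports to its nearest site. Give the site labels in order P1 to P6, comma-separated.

P1 → Z-4 (d²=450.00)
P2 → Z-13 (d²=265.00)
P3 → Z-3 (d²=250.00)
P4 → Z-1 (d²=162.00)
P5 → Z-13 (d²=130.00)
P6 → Z-12 (d²=5.00)

Z-4, Z-13, Z-3, Z-1, Z-13, Z-12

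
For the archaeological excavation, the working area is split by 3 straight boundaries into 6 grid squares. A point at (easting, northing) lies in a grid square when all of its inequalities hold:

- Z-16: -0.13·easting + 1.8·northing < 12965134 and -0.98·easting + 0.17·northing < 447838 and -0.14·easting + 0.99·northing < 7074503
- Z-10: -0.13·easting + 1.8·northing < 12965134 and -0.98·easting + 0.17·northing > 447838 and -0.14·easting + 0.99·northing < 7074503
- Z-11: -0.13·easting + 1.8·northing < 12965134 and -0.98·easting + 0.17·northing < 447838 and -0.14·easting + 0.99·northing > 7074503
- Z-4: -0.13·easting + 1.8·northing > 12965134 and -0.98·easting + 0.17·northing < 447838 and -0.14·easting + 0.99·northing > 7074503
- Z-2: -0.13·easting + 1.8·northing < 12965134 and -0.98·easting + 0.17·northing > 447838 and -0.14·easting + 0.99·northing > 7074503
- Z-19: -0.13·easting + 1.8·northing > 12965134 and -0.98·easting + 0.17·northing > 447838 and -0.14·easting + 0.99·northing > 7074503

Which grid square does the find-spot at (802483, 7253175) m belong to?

-0.13·802483 + 1.8·7253175 = 12951392.210, which is < 12965134
-0.98·802483 + 0.17·7253175 = 446606.410, which is < 447838
-0.14·802483 + 0.99·7253175 = 7068295.630, which is < 7074503
This sign pattern matches Z-16.

Z-16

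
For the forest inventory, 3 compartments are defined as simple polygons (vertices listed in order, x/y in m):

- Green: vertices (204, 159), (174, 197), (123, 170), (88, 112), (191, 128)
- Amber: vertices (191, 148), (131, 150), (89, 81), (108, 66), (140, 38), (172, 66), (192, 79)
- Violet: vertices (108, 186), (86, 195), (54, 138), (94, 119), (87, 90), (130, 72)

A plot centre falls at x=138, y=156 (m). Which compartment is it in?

Green

Cast a ray rightward from (138, 156). For each polygon, the edges (by vertex number in listed order) whose endpoints lie on opposite sides of y = 156, where each meets that height, and whether that is right or left of the point:
Green: 3–4 at x≈114.6 (left), 5–1 at x≈202.7 (right) → 1 crossing.
Amber: no edge straddles that height → 0 crossings.
Violet: 2–3 at x≈64.1 (left), 6–1 at x≈113.8 (left) → 0 crossings.
Only Green has an odd count, so the point is inside Green.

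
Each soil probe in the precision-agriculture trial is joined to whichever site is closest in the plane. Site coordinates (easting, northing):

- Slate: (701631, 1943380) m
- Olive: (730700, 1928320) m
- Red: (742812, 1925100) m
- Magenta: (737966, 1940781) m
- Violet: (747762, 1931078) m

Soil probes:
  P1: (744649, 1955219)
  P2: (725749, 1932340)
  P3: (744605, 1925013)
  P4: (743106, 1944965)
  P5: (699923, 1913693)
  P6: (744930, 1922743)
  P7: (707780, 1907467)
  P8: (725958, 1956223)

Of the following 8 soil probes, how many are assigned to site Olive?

P1 → Magenta
P2 → Olive
P3 → Red
P4 → Magenta
P5 → Slate
P6 → Red
P7 → Olive
P8 → Magenta
2 of the 8 go to Olive.

2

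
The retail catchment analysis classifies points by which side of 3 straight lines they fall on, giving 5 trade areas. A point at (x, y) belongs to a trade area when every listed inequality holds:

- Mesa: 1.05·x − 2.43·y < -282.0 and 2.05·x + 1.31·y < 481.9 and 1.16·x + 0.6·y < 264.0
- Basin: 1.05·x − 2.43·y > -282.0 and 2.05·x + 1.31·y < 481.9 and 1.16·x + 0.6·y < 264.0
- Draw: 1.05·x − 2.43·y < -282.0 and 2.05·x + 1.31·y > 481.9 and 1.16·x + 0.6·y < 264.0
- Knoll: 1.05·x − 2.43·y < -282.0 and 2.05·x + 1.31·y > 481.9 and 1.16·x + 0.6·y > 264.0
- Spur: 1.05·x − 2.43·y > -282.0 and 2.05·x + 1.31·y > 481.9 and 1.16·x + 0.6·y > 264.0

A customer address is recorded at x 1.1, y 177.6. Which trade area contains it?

Mesa

1.05·1.1 − 2.43·177.6 = -430.413, which is < -282.0
2.05·1.1 + 1.31·177.6 = 234.911, which is < 481.9
1.16·1.1 + 0.6·177.6 = 107.836, which is < 264.0
This sign pattern matches Mesa.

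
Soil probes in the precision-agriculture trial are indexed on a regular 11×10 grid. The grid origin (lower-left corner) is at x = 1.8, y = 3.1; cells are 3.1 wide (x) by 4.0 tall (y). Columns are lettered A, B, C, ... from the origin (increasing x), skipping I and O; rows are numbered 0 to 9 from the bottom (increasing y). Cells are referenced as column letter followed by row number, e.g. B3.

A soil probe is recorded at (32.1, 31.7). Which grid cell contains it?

K7

Column index: ⌊(32.1 − 1.8) / 3.1⌋ = ⌊9.774⌋ = 9 → column K
Row offset from origin: ⌊(31.7 − 3.1) / 4.0⌋ = ⌊7.150⌋ = 7 → row 7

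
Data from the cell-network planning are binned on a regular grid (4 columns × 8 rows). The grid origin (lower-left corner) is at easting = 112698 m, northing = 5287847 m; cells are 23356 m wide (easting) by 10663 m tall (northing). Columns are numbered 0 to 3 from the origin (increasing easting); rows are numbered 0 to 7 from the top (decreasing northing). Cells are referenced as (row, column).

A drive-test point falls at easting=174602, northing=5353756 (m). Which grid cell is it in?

(1, 2)

Column index: ⌊(174602 − 112698) / 23356⌋ = ⌊2.650⌋ = 2
Row offset from origin: ⌊(5353756 − 5287847) / 10663⌋ = ⌊6.181⌋ = 6 → row 1 (counted from top)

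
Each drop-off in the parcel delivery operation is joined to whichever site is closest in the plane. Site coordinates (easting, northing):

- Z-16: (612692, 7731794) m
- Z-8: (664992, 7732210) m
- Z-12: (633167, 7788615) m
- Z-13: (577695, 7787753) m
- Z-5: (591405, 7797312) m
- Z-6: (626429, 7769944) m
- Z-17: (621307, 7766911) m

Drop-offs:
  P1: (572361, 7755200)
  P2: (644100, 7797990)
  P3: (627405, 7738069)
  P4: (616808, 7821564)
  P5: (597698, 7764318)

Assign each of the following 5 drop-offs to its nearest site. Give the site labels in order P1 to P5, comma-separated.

P1 → Z-13 (d²=1088149365.00)
P2 → Z-12 (d²=207421114.00)
P3 → Z-16 (d²=255847994.00)
P4 → Z-5 (d²=1233471913.00)
P5 → Z-17 (d²=564108530.00)

Z-13, Z-12, Z-16, Z-5, Z-17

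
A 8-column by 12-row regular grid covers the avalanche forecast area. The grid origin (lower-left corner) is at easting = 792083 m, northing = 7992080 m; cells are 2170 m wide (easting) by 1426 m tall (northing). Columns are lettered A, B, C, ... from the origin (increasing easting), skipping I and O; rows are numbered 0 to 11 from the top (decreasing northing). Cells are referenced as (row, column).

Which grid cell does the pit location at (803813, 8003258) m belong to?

Column index: ⌊(803813 − 792083) / 2170⌋ = ⌊5.406⌋ = 5 → column F
Row offset from origin: ⌊(8003258 − 7992080) / 1426⌋ = ⌊7.839⌋ = 7 → row 4 (counted from top)

(4, F)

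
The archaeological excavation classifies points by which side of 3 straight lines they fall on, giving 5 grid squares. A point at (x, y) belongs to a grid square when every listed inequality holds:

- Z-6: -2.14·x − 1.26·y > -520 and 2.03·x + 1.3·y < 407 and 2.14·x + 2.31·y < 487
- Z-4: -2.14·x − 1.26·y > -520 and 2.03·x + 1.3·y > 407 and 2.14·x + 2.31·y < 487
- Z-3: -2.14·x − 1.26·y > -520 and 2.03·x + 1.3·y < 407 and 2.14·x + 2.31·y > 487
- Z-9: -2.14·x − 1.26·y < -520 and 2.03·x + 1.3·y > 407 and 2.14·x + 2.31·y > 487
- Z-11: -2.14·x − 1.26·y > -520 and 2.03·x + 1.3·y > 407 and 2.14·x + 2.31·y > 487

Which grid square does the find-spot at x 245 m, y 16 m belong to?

Z-9

-2.14·245 − 1.26·16 = -544.460, which is < -520
2.03·245 + 1.3·16 = 518.150, which is > 407
2.14·245 + 2.31·16 = 561.260, which is > 487
This sign pattern matches Z-9.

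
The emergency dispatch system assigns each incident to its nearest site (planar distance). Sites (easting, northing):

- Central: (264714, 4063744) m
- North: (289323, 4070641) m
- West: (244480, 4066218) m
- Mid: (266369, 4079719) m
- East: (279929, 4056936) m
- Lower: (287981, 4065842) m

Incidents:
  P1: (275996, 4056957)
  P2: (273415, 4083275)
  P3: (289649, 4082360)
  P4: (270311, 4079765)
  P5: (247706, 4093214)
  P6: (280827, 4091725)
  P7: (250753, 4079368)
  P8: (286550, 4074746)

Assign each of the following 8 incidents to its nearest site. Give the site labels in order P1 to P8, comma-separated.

P1 → East (d²=15468930.00)
P2 → Mid (d²=62291252.00)
P3 → North (d²=137441237.00)
P4 → Mid (d²=15541480.00)
P5 → Mid (d²=530422594.00)
P6 → Mid (d²=353177800.00)
P7 → West (d²=212273029.00)
P8 → North (d²=24540554.00)

East, Mid, North, Mid, Mid, Mid, West, North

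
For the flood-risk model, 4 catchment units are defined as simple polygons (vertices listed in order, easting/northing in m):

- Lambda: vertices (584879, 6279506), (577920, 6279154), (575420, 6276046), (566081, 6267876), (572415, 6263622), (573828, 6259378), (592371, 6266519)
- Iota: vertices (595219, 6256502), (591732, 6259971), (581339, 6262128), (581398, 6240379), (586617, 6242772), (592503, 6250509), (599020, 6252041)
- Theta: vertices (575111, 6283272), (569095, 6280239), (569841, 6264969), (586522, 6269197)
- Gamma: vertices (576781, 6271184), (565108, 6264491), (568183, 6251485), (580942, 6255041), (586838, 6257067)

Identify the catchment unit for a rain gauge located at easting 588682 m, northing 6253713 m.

Cast a ray rightward from (588682, 6253713). For each polygon, the edges (by vertex number in listed order) whose endpoints lie on opposite sides of northing = 6253713, where each meets that height, and whether that is right or left of the point:
Lambda: no edge straddles that height → 0 crossings.
Iota: 3–4 at easting≈581361.8 (left), 7–1 at easting≈597595.4 (right) → 1 crossing.
Theta: no edge straddles that height → 0 crossings.
Gamma: 2–3 at easting≈567656.2 (left), 3–4 at easting≈576177.1 (left) → 0 crossings.
Only Iota has an odd count, so the point is inside Iota.

Iota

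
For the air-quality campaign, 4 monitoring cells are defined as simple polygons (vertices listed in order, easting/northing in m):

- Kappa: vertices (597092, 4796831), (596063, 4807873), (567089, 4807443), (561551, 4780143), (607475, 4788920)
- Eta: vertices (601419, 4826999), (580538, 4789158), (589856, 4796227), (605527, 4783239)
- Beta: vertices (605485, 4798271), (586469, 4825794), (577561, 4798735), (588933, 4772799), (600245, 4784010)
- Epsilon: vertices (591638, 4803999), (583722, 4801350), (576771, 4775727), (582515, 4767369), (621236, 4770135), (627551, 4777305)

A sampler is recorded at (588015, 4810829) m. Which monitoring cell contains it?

Cast a ray rightward from (588015, 4810829). For each polygon, the edges (by vertex number in listed order) whose endpoints lie on opposite sides of northing = 4810829, where each meets that height, and whether that is right or left of the point:
Kappa: no edge straddles that height → 0 crossings.
Eta: 1–2 at easting≈592496.3 (right), 4–1 at easting≈602937.0 (right) → 2 crossings.
Beta: 1–2 at easting≈596808.5 (right), 2–3 at easting≈581542.4 (left) → 1 crossing.
Epsilon: no edge straddles that height → 0 crossings.
Only Beta has an odd count, so the point is inside Beta.

Beta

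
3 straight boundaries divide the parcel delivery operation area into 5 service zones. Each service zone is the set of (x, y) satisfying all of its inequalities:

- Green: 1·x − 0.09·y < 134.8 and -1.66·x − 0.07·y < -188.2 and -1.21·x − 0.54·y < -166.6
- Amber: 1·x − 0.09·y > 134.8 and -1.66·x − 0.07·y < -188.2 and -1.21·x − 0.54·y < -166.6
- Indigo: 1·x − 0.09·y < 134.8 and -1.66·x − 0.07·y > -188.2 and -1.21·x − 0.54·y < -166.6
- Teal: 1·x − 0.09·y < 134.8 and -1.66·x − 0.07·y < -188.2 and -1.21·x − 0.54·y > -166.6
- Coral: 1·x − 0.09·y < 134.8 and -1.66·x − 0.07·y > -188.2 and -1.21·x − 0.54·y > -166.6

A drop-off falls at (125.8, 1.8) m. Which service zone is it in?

1·125.8 − 0.09·1.8 = 125.638, which is < 134.8
-1.66·125.8 − 0.07·1.8 = -208.954, which is < -188.2
-1.21·125.8 − 0.54·1.8 = -153.190, which is > -166.6
This sign pattern matches Teal.

Teal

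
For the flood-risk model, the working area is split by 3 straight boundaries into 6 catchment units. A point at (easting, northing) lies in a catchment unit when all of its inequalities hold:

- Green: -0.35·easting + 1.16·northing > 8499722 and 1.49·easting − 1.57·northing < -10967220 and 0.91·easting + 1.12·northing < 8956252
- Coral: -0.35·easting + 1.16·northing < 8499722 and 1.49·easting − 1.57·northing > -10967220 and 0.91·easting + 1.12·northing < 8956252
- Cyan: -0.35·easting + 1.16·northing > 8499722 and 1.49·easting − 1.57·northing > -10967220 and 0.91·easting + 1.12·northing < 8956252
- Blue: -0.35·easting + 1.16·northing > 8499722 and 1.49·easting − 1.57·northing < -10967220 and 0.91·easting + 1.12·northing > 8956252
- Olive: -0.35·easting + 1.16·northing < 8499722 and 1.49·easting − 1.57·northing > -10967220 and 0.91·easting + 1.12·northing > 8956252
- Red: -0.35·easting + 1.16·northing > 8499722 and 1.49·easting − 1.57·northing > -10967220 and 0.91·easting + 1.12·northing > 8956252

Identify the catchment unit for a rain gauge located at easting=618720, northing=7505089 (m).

-0.35·618720 + 1.16·7505089 = 8489351.240, which is < 8499722
1.49·618720 − 1.57·7505089 = -10861096.930, which is > -10967220
0.91·618720 + 1.12·7505089 = 8968734.880, which is > 8956252
This sign pattern matches Olive.

Olive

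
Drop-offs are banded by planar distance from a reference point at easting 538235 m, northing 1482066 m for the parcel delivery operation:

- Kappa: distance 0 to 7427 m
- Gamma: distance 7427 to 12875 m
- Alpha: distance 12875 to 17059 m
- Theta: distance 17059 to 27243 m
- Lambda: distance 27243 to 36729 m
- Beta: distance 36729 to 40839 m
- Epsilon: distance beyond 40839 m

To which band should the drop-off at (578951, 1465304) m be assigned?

Distance = √((578951−538235)² + (1465304−1482066)²) = √(1657792656.000 + 280964644.000) = 44031.322 m.
40839 ≤ 44031.322 < ∞ → Epsilon.

Epsilon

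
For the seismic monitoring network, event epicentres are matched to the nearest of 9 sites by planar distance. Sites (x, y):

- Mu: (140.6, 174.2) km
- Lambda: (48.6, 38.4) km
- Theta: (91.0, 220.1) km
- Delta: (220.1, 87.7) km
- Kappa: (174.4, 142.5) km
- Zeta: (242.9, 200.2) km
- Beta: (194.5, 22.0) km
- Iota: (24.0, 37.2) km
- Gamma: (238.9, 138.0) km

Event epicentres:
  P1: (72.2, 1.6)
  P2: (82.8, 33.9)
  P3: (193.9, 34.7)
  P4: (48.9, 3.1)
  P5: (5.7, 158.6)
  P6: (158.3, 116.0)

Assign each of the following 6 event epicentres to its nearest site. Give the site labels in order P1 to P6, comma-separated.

Lambda, Lambda, Beta, Lambda, Theta, Kappa

P1 → Lambda (d²=1911.20)
P2 → Lambda (d²=1189.89)
P3 → Beta (d²=161.65)
P4 → Lambda (d²=1246.18)
P5 → Theta (d²=11058.34)
P6 → Kappa (d²=961.46)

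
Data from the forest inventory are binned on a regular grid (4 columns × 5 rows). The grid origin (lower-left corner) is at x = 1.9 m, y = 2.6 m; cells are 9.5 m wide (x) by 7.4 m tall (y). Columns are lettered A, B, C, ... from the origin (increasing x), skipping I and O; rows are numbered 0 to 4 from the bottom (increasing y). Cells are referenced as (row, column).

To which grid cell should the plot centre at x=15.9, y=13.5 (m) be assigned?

(1, B)

Column index: ⌊(15.9 − 1.9) / 9.5⌋ = ⌊1.474⌋ = 1 → column B
Row offset from origin: ⌊(13.5 − 2.6) / 7.4⌋ = ⌊1.473⌋ = 1 → row 1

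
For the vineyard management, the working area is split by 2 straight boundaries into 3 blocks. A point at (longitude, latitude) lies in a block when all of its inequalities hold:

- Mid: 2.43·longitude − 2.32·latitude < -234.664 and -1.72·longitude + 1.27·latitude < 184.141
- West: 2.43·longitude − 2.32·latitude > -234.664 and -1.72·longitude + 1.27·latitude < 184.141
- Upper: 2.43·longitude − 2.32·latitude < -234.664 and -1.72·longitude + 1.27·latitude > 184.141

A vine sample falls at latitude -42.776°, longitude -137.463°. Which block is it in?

Mid

2.43·-137.463 − 2.32·-42.776 = -234.795, which is < -234.664
-1.72·-137.463 + 1.27·-42.776 = 182.111, which is < 184.141
This sign pattern matches Mid.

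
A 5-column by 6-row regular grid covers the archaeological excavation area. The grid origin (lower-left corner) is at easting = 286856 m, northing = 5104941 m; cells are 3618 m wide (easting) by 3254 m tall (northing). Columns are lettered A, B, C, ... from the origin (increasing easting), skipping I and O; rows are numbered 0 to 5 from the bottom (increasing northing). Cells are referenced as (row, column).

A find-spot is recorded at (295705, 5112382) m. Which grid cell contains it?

Column index: ⌊(295705 − 286856) / 3618⌋ = ⌊2.446⌋ = 2 → column C
Row offset from origin: ⌊(5112382 − 5104941) / 3254⌋ = ⌊2.287⌋ = 2 → row 2

(2, C)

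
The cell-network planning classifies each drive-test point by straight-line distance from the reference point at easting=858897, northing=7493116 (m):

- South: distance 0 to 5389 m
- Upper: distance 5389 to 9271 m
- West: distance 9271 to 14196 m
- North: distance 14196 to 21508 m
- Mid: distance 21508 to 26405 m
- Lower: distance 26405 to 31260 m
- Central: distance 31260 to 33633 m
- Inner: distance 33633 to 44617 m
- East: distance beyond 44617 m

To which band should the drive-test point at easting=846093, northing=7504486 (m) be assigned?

Distance = √((846093−858897)² + (7504486−7493116)²) = √(163942416.000 + 129276900.000) = 17123.648 m.
14196 ≤ 17123.648 < 21508 → North.

North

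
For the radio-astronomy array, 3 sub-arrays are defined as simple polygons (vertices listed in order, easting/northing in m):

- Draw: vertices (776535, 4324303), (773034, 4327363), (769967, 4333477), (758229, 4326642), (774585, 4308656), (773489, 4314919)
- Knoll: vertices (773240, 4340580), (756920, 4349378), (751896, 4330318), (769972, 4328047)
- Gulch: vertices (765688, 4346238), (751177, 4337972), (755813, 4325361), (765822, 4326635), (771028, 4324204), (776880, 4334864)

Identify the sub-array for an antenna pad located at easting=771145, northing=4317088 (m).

Draw

Cast a ray rightward from (771145, 4317088). For each polygon, the edges (by vertex number in listed order) whose endpoints lie on opposite sides of northing = 4317088, where each meets that height, and whether that is right or left of the point:
Draw: 4–5 at easting≈766917.2 (left), 6–1 at easting≈774193.0 (right) → 1 crossing.
Knoll: no edge straddles that height → 0 crossings.
Gulch: no edge straddles that height → 0 crossings.
Only Draw has an odd count, so the point is inside Draw.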